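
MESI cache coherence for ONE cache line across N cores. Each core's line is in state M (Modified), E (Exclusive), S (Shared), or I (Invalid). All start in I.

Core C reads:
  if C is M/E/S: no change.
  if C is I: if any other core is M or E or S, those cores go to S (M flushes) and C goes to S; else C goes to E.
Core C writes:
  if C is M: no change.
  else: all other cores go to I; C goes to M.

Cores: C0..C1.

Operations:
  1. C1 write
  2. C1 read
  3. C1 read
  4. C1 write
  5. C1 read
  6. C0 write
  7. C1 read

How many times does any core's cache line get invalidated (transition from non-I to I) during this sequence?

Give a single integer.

Answer: 1

Derivation:
Op 1: C1 write [C1 write: invalidate none -> C1=M] -> [I,M] (invalidations this op: 0; running total: 0)
Op 2: C1 read [C1 read: already in M, no change] -> [I,M] (invalidations this op: 0; running total: 0)
Op 3: C1 read [C1 read: already in M, no change] -> [I,M] (invalidations this op: 0; running total: 0)
Op 4: C1 write [C1 write: already M (modified), no change] -> [I,M] (invalidations this op: 0; running total: 0)
Op 5: C1 read [C1 read: already in M, no change] -> [I,M] (invalidations this op: 0; running total: 0)
Op 6: C0 write [C0 write: invalidate ['C1=M'] -> C0=M] -> [M,I] (invalidations this op: 1; running total: 1)
Op 7: C1 read [C1 read from I: others=['C0=M'] -> C1=S, others downsized to S] -> [S,S] (invalidations this op: 0; running total: 1)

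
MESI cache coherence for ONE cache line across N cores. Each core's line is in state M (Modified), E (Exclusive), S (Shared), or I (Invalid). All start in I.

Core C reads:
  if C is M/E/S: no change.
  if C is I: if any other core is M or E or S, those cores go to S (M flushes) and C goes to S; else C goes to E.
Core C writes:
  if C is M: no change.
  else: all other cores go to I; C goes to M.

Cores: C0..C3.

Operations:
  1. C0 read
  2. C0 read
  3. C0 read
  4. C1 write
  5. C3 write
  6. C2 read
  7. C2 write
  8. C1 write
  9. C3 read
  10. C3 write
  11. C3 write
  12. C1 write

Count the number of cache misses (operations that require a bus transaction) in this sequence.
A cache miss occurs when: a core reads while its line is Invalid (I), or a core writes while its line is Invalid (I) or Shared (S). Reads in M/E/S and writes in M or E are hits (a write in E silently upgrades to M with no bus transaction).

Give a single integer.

Answer: 9

Derivation:
Op 1: C0 read [C0 read from I: no other sharers -> C0=E (exclusive)] -> [E,I,I,I] [MISS #1: read from I]
Op 2: C0 read [C0 read: already in E, no change] -> [E,I,I,I] [hit: read from E]
Op 3: C0 read [C0 read: already in E, no change] -> [E,I,I,I] [hit: read from E]
Op 4: C1 write [C1 write: invalidate ['C0=E'] -> C1=M] -> [I,M,I,I] [MISS #2: write from I]
Op 5: C3 write [C3 write: invalidate ['C1=M'] -> C3=M] -> [I,I,I,M] [MISS #3: write from I]
Op 6: C2 read [C2 read from I: others=['C3=M'] -> C2=S, others downsized to S] -> [I,I,S,S] [MISS #4: read from I]
Op 7: C2 write [C2 write: invalidate ['C3=S'] -> C2=M] -> [I,I,M,I] [MISS #5: write from S]
Op 8: C1 write [C1 write: invalidate ['C2=M'] -> C1=M] -> [I,M,I,I] [MISS #6: write from I]
Op 9: C3 read [C3 read from I: others=['C1=M'] -> C3=S, others downsized to S] -> [I,S,I,S] [MISS #7: read from I]
Op 10: C3 write [C3 write: invalidate ['C1=S'] -> C3=M] -> [I,I,I,M] [MISS #8: write from S]
Op 11: C3 write [C3 write: already M (modified), no change] -> [I,I,I,M] [hit: write from M]
Op 12: C1 write [C1 write: invalidate ['C3=M'] -> C1=M] -> [I,M,I,I] [MISS #9: write from I]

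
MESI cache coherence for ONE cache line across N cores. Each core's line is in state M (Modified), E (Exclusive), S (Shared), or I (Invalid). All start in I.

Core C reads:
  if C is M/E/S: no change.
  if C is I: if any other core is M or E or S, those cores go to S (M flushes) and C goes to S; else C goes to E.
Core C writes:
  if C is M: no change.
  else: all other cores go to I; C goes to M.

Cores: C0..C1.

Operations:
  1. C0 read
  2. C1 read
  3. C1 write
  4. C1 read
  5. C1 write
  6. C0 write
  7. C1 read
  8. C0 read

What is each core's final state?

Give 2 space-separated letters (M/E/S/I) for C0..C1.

Op 1: C0 read [C0 read from I: no other sharers -> C0=E (exclusive)] -> [E,I]
Op 2: C1 read [C1 read from I: others=['C0=E'] -> C1=S, others downsized to S] -> [S,S]
Op 3: C1 write [C1 write: invalidate ['C0=S'] -> C1=M] -> [I,M]
Op 4: C1 read [C1 read: already in M, no change] -> [I,M]
Op 5: C1 write [C1 write: already M (modified), no change] -> [I,M]
Op 6: C0 write [C0 write: invalidate ['C1=M'] -> C0=M] -> [M,I]
Op 7: C1 read [C1 read from I: others=['C0=M'] -> C1=S, others downsized to S] -> [S,S]
Op 8: C0 read [C0 read: already in S, no change] -> [S,S]

Answer: S S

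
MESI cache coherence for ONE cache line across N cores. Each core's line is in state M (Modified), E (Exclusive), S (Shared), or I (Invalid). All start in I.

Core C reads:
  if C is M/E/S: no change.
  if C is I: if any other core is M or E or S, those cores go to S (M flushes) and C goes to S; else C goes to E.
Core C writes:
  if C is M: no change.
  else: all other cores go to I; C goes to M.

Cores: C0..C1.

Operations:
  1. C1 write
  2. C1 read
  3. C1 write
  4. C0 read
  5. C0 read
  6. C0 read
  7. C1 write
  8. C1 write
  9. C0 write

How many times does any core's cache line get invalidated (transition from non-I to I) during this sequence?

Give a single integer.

Op 1: C1 write [C1 write: invalidate none -> C1=M] -> [I,M] (invalidations this op: 0; running total: 0)
Op 2: C1 read [C1 read: already in M, no change] -> [I,M] (invalidations this op: 0; running total: 0)
Op 3: C1 write [C1 write: already M (modified), no change] -> [I,M] (invalidations this op: 0; running total: 0)
Op 4: C0 read [C0 read from I: others=['C1=M'] -> C0=S, others downsized to S] -> [S,S] (invalidations this op: 0; running total: 0)
Op 5: C0 read [C0 read: already in S, no change] -> [S,S] (invalidations this op: 0; running total: 0)
Op 6: C0 read [C0 read: already in S, no change] -> [S,S] (invalidations this op: 0; running total: 0)
Op 7: C1 write [C1 write: invalidate ['C0=S'] -> C1=M] -> [I,M] (invalidations this op: 1; running total: 1)
Op 8: C1 write [C1 write: already M (modified), no change] -> [I,M] (invalidations this op: 0; running total: 1)
Op 9: C0 write [C0 write: invalidate ['C1=M'] -> C0=M] -> [M,I] (invalidations this op: 1; running total: 2)

Answer: 2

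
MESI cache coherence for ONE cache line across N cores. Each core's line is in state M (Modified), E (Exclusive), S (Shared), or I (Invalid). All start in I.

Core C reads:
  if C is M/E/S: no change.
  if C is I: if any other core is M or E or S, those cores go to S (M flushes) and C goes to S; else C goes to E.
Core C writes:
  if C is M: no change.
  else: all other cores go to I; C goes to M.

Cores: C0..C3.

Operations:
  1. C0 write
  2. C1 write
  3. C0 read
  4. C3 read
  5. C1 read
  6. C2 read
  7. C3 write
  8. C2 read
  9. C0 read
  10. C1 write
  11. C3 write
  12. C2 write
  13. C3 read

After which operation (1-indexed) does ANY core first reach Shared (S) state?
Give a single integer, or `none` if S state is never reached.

Answer: 3

Derivation:
Op 1: C0 write [C0 write: invalidate none -> C0=M] -> [M,I,I,I]
Op 2: C1 write [C1 write: invalidate ['C0=M'] -> C1=M] -> [I,M,I,I]
Op 3: C0 read [C0 read from I: others=['C1=M'] -> C0=S, others downsized to S] -> [S,S,I,I]
  -> First S state at op 3; remaining ops need not be traced.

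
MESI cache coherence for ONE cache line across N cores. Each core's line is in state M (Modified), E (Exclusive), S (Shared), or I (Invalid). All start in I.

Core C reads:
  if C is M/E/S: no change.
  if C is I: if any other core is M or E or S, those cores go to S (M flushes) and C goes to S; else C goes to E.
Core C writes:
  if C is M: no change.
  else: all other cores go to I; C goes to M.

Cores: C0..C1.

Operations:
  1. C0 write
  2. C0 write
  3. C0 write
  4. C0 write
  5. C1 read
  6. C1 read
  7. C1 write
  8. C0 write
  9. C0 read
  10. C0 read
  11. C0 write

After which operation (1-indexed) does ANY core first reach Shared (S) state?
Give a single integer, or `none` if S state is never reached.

Op 1: C0 write [C0 write: invalidate none -> C0=M] -> [M,I]
Op 2: C0 write [C0 write: already M (modified), no change] -> [M,I]
Op 3: C0 write [C0 write: already M (modified), no change] -> [M,I]
Op 4: C0 write [C0 write: already M (modified), no change] -> [M,I]
Op 5: C1 read [C1 read from I: others=['C0=M'] -> C1=S, others downsized to S] -> [S,S]
  -> First S state at op 5; remaining ops need not be traced.

Answer: 5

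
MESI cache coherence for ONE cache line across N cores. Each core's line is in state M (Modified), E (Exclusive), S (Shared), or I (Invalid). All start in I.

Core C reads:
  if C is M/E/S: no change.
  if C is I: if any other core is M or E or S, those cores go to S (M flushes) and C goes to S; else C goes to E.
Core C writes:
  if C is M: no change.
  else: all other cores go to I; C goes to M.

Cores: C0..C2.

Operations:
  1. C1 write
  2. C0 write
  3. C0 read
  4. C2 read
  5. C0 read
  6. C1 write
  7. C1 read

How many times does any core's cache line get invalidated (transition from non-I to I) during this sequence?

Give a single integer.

Op 1: C1 write [C1 write: invalidate none -> C1=M] -> [I,M,I] (invalidations this op: 0; running total: 0)
Op 2: C0 write [C0 write: invalidate ['C1=M'] -> C0=M] -> [M,I,I] (invalidations this op: 1; running total: 1)
Op 3: C0 read [C0 read: already in M, no change] -> [M,I,I] (invalidations this op: 0; running total: 1)
Op 4: C2 read [C2 read from I: others=['C0=M'] -> C2=S, others downsized to S] -> [S,I,S] (invalidations this op: 0; running total: 1)
Op 5: C0 read [C0 read: already in S, no change] -> [S,I,S] (invalidations this op: 0; running total: 1)
Op 6: C1 write [C1 write: invalidate ['C0=S', 'C2=S'] -> C1=M] -> [I,M,I] (invalidations this op: 2; running total: 3)
Op 7: C1 read [C1 read: already in M, no change] -> [I,M,I] (invalidations this op: 0; running total: 3)

Answer: 3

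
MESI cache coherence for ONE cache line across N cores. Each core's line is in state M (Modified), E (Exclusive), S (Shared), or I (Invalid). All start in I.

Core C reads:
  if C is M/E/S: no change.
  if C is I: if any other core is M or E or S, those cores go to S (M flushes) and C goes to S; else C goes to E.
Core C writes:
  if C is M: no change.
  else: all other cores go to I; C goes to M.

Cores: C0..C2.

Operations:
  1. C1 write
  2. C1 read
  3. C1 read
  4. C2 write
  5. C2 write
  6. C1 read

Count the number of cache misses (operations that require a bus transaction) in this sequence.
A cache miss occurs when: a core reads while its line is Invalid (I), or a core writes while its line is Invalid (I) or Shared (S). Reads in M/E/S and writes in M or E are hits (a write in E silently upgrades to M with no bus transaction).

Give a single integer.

Answer: 3

Derivation:
Op 1: C1 write [C1 write: invalidate none -> C1=M] -> [I,M,I] [MISS #1: write from I]
Op 2: C1 read [C1 read: already in M, no change] -> [I,M,I] [hit: read from M]
Op 3: C1 read [C1 read: already in M, no change] -> [I,M,I] [hit: read from M]
Op 4: C2 write [C2 write: invalidate ['C1=M'] -> C2=M] -> [I,I,M] [MISS #2: write from I]
Op 5: C2 write [C2 write: already M (modified), no change] -> [I,I,M] [hit: write from M]
Op 6: C1 read [C1 read from I: others=['C2=M'] -> C1=S, others downsized to S] -> [I,S,S] [MISS #3: read from I]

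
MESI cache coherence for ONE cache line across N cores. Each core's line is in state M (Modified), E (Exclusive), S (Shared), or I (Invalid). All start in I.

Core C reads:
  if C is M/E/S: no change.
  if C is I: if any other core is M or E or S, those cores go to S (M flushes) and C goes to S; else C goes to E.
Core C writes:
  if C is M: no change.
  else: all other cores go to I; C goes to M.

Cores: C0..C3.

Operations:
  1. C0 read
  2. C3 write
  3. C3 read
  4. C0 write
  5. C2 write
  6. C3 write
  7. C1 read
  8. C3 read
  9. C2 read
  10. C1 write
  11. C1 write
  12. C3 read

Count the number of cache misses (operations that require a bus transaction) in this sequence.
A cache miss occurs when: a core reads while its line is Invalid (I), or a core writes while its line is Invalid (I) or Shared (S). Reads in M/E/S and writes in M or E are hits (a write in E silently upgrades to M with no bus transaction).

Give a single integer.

Answer: 9

Derivation:
Op 1: C0 read [C0 read from I: no other sharers -> C0=E (exclusive)] -> [E,I,I,I] [MISS #1: read from I]
Op 2: C3 write [C3 write: invalidate ['C0=E'] -> C3=M] -> [I,I,I,M] [MISS #2: write from I]
Op 3: C3 read [C3 read: already in M, no change] -> [I,I,I,M] [hit: read from M]
Op 4: C0 write [C0 write: invalidate ['C3=M'] -> C0=M] -> [M,I,I,I] [MISS #3: write from I]
Op 5: C2 write [C2 write: invalidate ['C0=M'] -> C2=M] -> [I,I,M,I] [MISS #4: write from I]
Op 6: C3 write [C3 write: invalidate ['C2=M'] -> C3=M] -> [I,I,I,M] [MISS #5: write from I]
Op 7: C1 read [C1 read from I: others=['C3=M'] -> C1=S, others downsized to S] -> [I,S,I,S] [MISS #6: read from I]
Op 8: C3 read [C3 read: already in S, no change] -> [I,S,I,S] [hit: read from S]
Op 9: C2 read [C2 read from I: others=['C1=S', 'C3=S'] -> C2=S, others downsized to S] -> [I,S,S,S] [MISS #7: read from I]
Op 10: C1 write [C1 write: invalidate ['C2=S', 'C3=S'] -> C1=M] -> [I,M,I,I] [MISS #8: write from S]
Op 11: C1 write [C1 write: already M (modified), no change] -> [I,M,I,I] [hit: write from M]
Op 12: C3 read [C3 read from I: others=['C1=M'] -> C3=S, others downsized to S] -> [I,S,I,S] [MISS #9: read from I]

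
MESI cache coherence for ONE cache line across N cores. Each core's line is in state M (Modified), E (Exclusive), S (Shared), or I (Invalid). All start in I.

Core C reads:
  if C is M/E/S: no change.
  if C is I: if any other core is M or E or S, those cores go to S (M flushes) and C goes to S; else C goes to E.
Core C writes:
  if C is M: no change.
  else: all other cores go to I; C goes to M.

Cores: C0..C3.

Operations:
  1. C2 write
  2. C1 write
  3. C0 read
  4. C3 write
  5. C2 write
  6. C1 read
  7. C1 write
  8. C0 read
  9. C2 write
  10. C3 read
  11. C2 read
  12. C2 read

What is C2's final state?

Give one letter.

Op 1: C2 write [C2 write: invalidate none -> C2=M] -> [I,I,M,I]
Op 2: C1 write [C1 write: invalidate ['C2=M'] -> C1=M] -> [I,M,I,I]
Op 3: C0 read [C0 read from I: others=['C1=M'] -> C0=S, others downsized to S] -> [S,S,I,I]
Op 4: C3 write [C3 write: invalidate ['C0=S', 'C1=S'] -> C3=M] -> [I,I,I,M]
Op 5: C2 write [C2 write: invalidate ['C3=M'] -> C2=M] -> [I,I,M,I]
Op 6: C1 read [C1 read from I: others=['C2=M'] -> C1=S, others downsized to S] -> [I,S,S,I]
Op 7: C1 write [C1 write: invalidate ['C2=S'] -> C1=M] -> [I,M,I,I]
Op 8: C0 read [C0 read from I: others=['C1=M'] -> C0=S, others downsized to S] -> [S,S,I,I]
Op 9: C2 write [C2 write: invalidate ['C0=S', 'C1=S'] -> C2=M] -> [I,I,M,I]
Op 10: C3 read [C3 read from I: others=['C2=M'] -> C3=S, others downsized to S] -> [I,I,S,S]
Op 11: C2 read [C2 read: already in S, no change] -> [I,I,S,S]
Op 12: C2 read [C2 read: already in S, no change] -> [I,I,S,S]

Answer: S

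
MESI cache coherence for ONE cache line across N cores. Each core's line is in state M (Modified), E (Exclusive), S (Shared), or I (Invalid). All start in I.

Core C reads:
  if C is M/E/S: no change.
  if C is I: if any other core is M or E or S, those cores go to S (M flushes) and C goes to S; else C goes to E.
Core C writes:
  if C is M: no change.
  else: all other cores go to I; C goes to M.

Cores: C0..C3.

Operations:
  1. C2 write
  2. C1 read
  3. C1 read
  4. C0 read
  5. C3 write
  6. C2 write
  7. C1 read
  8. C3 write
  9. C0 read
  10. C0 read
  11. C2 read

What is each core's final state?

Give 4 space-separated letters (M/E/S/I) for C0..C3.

Op 1: C2 write [C2 write: invalidate none -> C2=M] -> [I,I,M,I]
Op 2: C1 read [C1 read from I: others=['C2=M'] -> C1=S, others downsized to S] -> [I,S,S,I]
Op 3: C1 read [C1 read: already in S, no change] -> [I,S,S,I]
Op 4: C0 read [C0 read from I: others=['C1=S', 'C2=S'] -> C0=S, others downsized to S] -> [S,S,S,I]
Op 5: C3 write [C3 write: invalidate ['C0=S', 'C1=S', 'C2=S'] -> C3=M] -> [I,I,I,M]
Op 6: C2 write [C2 write: invalidate ['C3=M'] -> C2=M] -> [I,I,M,I]
Op 7: C1 read [C1 read from I: others=['C2=M'] -> C1=S, others downsized to S] -> [I,S,S,I]
Op 8: C3 write [C3 write: invalidate ['C1=S', 'C2=S'] -> C3=M] -> [I,I,I,M]
Op 9: C0 read [C0 read from I: others=['C3=M'] -> C0=S, others downsized to S] -> [S,I,I,S]
Op 10: C0 read [C0 read: already in S, no change] -> [S,I,I,S]
Op 11: C2 read [C2 read from I: others=['C0=S', 'C3=S'] -> C2=S, others downsized to S] -> [S,I,S,S]

Answer: S I S S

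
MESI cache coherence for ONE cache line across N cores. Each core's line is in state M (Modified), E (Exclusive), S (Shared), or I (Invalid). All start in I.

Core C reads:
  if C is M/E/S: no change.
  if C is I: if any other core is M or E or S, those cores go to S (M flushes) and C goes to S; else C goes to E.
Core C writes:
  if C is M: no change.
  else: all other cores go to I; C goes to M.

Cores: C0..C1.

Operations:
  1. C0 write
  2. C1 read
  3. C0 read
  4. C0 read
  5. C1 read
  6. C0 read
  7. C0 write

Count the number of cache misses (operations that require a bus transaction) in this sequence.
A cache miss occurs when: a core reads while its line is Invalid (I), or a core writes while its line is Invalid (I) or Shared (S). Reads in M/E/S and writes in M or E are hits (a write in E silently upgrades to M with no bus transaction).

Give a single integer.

Answer: 3

Derivation:
Op 1: C0 write [C0 write: invalidate none -> C0=M] -> [M,I] [MISS #1: write from I]
Op 2: C1 read [C1 read from I: others=['C0=M'] -> C1=S, others downsized to S] -> [S,S] [MISS #2: read from I]
Op 3: C0 read [C0 read: already in S, no change] -> [S,S] [hit: read from S]
Op 4: C0 read [C0 read: already in S, no change] -> [S,S] [hit: read from S]
Op 5: C1 read [C1 read: already in S, no change] -> [S,S] [hit: read from S]
Op 6: C0 read [C0 read: already in S, no change] -> [S,S] [hit: read from S]
Op 7: C0 write [C0 write: invalidate ['C1=S'] -> C0=M] -> [M,I] [MISS #3: write from S]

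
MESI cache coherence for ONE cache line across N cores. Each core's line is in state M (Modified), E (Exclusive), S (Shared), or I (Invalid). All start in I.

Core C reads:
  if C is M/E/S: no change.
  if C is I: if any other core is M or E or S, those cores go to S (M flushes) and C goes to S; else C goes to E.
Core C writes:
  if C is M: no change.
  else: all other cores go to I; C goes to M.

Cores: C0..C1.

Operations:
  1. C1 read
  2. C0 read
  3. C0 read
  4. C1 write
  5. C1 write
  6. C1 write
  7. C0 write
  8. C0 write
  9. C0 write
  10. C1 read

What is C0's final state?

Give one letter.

Answer: S

Derivation:
Op 1: C1 read [C1 read from I: no other sharers -> C1=E (exclusive)] -> [I,E]
Op 2: C0 read [C0 read from I: others=['C1=E'] -> C0=S, others downsized to S] -> [S,S]
Op 3: C0 read [C0 read: already in S, no change] -> [S,S]
Op 4: C1 write [C1 write: invalidate ['C0=S'] -> C1=M] -> [I,M]
Op 5: C1 write [C1 write: already M (modified), no change] -> [I,M]
Op 6: C1 write [C1 write: already M (modified), no change] -> [I,M]
Op 7: C0 write [C0 write: invalidate ['C1=M'] -> C0=M] -> [M,I]
Op 8: C0 write [C0 write: already M (modified), no change] -> [M,I]
Op 9: C0 write [C0 write: already M (modified), no change] -> [M,I]
Op 10: C1 read [C1 read from I: others=['C0=M'] -> C1=S, others downsized to S] -> [S,S]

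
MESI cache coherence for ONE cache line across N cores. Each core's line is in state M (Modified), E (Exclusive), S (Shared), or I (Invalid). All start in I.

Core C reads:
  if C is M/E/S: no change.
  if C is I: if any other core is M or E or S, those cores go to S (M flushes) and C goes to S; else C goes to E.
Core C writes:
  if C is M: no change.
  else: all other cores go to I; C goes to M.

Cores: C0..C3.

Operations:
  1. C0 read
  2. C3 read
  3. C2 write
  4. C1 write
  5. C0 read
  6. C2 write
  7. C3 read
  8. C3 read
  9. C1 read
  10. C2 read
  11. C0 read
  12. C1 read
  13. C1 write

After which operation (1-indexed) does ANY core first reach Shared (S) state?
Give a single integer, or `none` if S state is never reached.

Op 1: C0 read [C0 read from I: no other sharers -> C0=E (exclusive)] -> [E,I,I,I]
Op 2: C3 read [C3 read from I: others=['C0=E'] -> C3=S, others downsized to S] -> [S,I,I,S]
  -> First S state at op 2; remaining ops need not be traced.

Answer: 2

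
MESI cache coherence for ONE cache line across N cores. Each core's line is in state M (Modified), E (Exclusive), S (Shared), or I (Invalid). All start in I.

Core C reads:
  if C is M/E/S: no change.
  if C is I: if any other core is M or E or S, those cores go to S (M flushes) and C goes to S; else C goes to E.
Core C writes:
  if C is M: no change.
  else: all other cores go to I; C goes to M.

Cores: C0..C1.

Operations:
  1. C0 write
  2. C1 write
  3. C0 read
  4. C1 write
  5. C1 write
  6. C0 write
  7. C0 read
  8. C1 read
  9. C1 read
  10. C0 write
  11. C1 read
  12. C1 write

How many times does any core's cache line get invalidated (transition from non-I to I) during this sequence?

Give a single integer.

Op 1: C0 write [C0 write: invalidate none -> C0=M] -> [M,I] (invalidations this op: 0; running total: 0)
Op 2: C1 write [C1 write: invalidate ['C0=M'] -> C1=M] -> [I,M] (invalidations this op: 1; running total: 1)
Op 3: C0 read [C0 read from I: others=['C1=M'] -> C0=S, others downsized to S] -> [S,S] (invalidations this op: 0; running total: 1)
Op 4: C1 write [C1 write: invalidate ['C0=S'] -> C1=M] -> [I,M] (invalidations this op: 1; running total: 2)
Op 5: C1 write [C1 write: already M (modified), no change] -> [I,M] (invalidations this op: 0; running total: 2)
Op 6: C0 write [C0 write: invalidate ['C1=M'] -> C0=M] -> [M,I] (invalidations this op: 1; running total: 3)
Op 7: C0 read [C0 read: already in M, no change] -> [M,I] (invalidations this op: 0; running total: 3)
Op 8: C1 read [C1 read from I: others=['C0=M'] -> C1=S, others downsized to S] -> [S,S] (invalidations this op: 0; running total: 3)
Op 9: C1 read [C1 read: already in S, no change] -> [S,S] (invalidations this op: 0; running total: 3)
Op 10: C0 write [C0 write: invalidate ['C1=S'] -> C0=M] -> [M,I] (invalidations this op: 1; running total: 4)
Op 11: C1 read [C1 read from I: others=['C0=M'] -> C1=S, others downsized to S] -> [S,S] (invalidations this op: 0; running total: 4)
Op 12: C1 write [C1 write: invalidate ['C0=S'] -> C1=M] -> [I,M] (invalidations this op: 1; running total: 5)

Answer: 5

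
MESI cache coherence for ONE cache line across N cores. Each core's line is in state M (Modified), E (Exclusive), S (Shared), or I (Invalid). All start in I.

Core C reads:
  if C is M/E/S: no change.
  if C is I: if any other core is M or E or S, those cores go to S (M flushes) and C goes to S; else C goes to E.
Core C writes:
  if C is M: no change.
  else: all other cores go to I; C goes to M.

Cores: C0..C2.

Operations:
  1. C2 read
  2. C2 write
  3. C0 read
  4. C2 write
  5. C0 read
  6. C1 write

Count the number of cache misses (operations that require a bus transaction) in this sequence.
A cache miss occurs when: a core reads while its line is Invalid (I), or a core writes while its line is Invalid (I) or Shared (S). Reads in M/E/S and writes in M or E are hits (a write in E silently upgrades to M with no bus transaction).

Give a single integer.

Answer: 5

Derivation:
Op 1: C2 read [C2 read from I: no other sharers -> C2=E (exclusive)] -> [I,I,E] [MISS #1: read from I]
Op 2: C2 write [C2 write: invalidate none -> C2=M] -> [I,I,M] [hit: write from E is a silent E->M upgrade, no bus transaction]
Op 3: C0 read [C0 read from I: others=['C2=M'] -> C0=S, others downsized to S] -> [S,I,S] [MISS #2: read from I]
Op 4: C2 write [C2 write: invalidate ['C0=S'] -> C2=M] -> [I,I,M] [MISS #3: write from S]
Op 5: C0 read [C0 read from I: others=['C2=M'] -> C0=S, others downsized to S] -> [S,I,S] [MISS #4: read from I]
Op 6: C1 write [C1 write: invalidate ['C0=S', 'C2=S'] -> C1=M] -> [I,M,I] [MISS #5: write from I]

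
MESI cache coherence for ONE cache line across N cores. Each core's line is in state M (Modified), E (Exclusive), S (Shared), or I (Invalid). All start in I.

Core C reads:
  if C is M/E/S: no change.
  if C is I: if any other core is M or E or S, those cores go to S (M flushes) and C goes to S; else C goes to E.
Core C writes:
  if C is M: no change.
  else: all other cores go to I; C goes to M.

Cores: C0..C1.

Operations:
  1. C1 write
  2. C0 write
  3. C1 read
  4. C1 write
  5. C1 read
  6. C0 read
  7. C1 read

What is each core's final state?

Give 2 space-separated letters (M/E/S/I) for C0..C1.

Answer: S S

Derivation:
Op 1: C1 write [C1 write: invalidate none -> C1=M] -> [I,M]
Op 2: C0 write [C0 write: invalidate ['C1=M'] -> C0=M] -> [M,I]
Op 3: C1 read [C1 read from I: others=['C0=M'] -> C1=S, others downsized to S] -> [S,S]
Op 4: C1 write [C1 write: invalidate ['C0=S'] -> C1=M] -> [I,M]
Op 5: C1 read [C1 read: already in M, no change] -> [I,M]
Op 6: C0 read [C0 read from I: others=['C1=M'] -> C0=S, others downsized to S] -> [S,S]
Op 7: C1 read [C1 read: already in S, no change] -> [S,S]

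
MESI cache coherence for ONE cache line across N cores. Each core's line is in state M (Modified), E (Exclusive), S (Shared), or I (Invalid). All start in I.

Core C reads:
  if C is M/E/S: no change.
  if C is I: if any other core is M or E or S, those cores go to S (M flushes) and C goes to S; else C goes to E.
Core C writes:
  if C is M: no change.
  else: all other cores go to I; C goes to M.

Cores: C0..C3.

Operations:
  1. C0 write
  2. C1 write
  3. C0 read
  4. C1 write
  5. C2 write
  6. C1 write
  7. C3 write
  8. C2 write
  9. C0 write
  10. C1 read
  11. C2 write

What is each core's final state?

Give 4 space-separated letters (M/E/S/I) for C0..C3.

Op 1: C0 write [C0 write: invalidate none -> C0=M] -> [M,I,I,I]
Op 2: C1 write [C1 write: invalidate ['C0=M'] -> C1=M] -> [I,M,I,I]
Op 3: C0 read [C0 read from I: others=['C1=M'] -> C0=S, others downsized to S] -> [S,S,I,I]
Op 4: C1 write [C1 write: invalidate ['C0=S'] -> C1=M] -> [I,M,I,I]
Op 5: C2 write [C2 write: invalidate ['C1=M'] -> C2=M] -> [I,I,M,I]
Op 6: C1 write [C1 write: invalidate ['C2=M'] -> C1=M] -> [I,M,I,I]
Op 7: C3 write [C3 write: invalidate ['C1=M'] -> C3=M] -> [I,I,I,M]
Op 8: C2 write [C2 write: invalidate ['C3=M'] -> C2=M] -> [I,I,M,I]
Op 9: C0 write [C0 write: invalidate ['C2=M'] -> C0=M] -> [M,I,I,I]
Op 10: C1 read [C1 read from I: others=['C0=M'] -> C1=S, others downsized to S] -> [S,S,I,I]
Op 11: C2 write [C2 write: invalidate ['C0=S', 'C1=S'] -> C2=M] -> [I,I,M,I]

Answer: I I M I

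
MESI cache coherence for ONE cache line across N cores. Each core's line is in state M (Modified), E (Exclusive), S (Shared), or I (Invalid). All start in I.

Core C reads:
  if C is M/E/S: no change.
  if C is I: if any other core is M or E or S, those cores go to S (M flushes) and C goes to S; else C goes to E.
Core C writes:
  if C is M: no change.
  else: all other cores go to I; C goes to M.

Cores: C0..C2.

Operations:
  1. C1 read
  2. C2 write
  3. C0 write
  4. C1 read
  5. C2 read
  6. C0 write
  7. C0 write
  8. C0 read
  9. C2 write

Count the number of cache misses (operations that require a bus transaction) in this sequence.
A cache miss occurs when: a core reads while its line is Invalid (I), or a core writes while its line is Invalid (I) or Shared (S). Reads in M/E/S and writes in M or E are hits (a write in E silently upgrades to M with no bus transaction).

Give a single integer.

Op 1: C1 read [C1 read from I: no other sharers -> C1=E (exclusive)] -> [I,E,I] [MISS #1: read from I]
Op 2: C2 write [C2 write: invalidate ['C1=E'] -> C2=M] -> [I,I,M] [MISS #2: write from I]
Op 3: C0 write [C0 write: invalidate ['C2=M'] -> C0=M] -> [M,I,I] [MISS #3: write from I]
Op 4: C1 read [C1 read from I: others=['C0=M'] -> C1=S, others downsized to S] -> [S,S,I] [MISS #4: read from I]
Op 5: C2 read [C2 read from I: others=['C0=S', 'C1=S'] -> C2=S, others downsized to S] -> [S,S,S] [MISS #5: read from I]
Op 6: C0 write [C0 write: invalidate ['C1=S', 'C2=S'] -> C0=M] -> [M,I,I] [MISS #6: write from S]
Op 7: C0 write [C0 write: already M (modified), no change] -> [M,I,I] [hit: write from M]
Op 8: C0 read [C0 read: already in M, no change] -> [M,I,I] [hit: read from M]
Op 9: C2 write [C2 write: invalidate ['C0=M'] -> C2=M] -> [I,I,M] [MISS #7: write from I]

Answer: 7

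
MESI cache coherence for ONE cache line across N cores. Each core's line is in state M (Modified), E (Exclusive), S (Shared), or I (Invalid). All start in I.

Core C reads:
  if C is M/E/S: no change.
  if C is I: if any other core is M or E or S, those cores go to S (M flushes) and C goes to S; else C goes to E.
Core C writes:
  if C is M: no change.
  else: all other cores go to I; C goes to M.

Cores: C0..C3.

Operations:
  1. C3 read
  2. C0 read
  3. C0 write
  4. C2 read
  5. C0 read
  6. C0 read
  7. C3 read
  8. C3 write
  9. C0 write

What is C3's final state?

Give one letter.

Op 1: C3 read [C3 read from I: no other sharers -> C3=E (exclusive)] -> [I,I,I,E]
Op 2: C0 read [C0 read from I: others=['C3=E'] -> C0=S, others downsized to S] -> [S,I,I,S]
Op 3: C0 write [C0 write: invalidate ['C3=S'] -> C0=M] -> [M,I,I,I]
Op 4: C2 read [C2 read from I: others=['C0=M'] -> C2=S, others downsized to S] -> [S,I,S,I]
Op 5: C0 read [C0 read: already in S, no change] -> [S,I,S,I]
Op 6: C0 read [C0 read: already in S, no change] -> [S,I,S,I]
Op 7: C3 read [C3 read from I: others=['C0=S', 'C2=S'] -> C3=S, others downsized to S] -> [S,I,S,S]
Op 8: C3 write [C3 write: invalidate ['C0=S', 'C2=S'] -> C3=M] -> [I,I,I,M]
Op 9: C0 write [C0 write: invalidate ['C3=M'] -> C0=M] -> [M,I,I,I]

Answer: I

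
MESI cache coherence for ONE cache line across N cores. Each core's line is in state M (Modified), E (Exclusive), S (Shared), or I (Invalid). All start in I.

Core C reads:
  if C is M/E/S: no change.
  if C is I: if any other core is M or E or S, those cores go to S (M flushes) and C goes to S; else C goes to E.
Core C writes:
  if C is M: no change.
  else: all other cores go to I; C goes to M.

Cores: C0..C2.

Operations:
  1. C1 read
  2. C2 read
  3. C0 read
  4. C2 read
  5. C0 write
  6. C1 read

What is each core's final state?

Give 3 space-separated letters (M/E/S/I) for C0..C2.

Op 1: C1 read [C1 read from I: no other sharers -> C1=E (exclusive)] -> [I,E,I]
Op 2: C2 read [C2 read from I: others=['C1=E'] -> C2=S, others downsized to S] -> [I,S,S]
Op 3: C0 read [C0 read from I: others=['C1=S', 'C2=S'] -> C0=S, others downsized to S] -> [S,S,S]
Op 4: C2 read [C2 read: already in S, no change] -> [S,S,S]
Op 5: C0 write [C0 write: invalidate ['C1=S', 'C2=S'] -> C0=M] -> [M,I,I]
Op 6: C1 read [C1 read from I: others=['C0=M'] -> C1=S, others downsized to S] -> [S,S,I]

Answer: S S I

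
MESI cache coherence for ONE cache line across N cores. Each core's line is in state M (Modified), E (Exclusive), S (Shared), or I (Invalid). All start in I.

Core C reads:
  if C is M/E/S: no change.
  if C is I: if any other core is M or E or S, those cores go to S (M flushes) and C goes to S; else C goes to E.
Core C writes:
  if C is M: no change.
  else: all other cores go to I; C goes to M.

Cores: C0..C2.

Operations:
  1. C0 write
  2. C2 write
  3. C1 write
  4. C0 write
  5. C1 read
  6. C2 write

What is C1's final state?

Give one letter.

Op 1: C0 write [C0 write: invalidate none -> C0=M] -> [M,I,I]
Op 2: C2 write [C2 write: invalidate ['C0=M'] -> C2=M] -> [I,I,M]
Op 3: C1 write [C1 write: invalidate ['C2=M'] -> C1=M] -> [I,M,I]
Op 4: C0 write [C0 write: invalidate ['C1=M'] -> C0=M] -> [M,I,I]
Op 5: C1 read [C1 read from I: others=['C0=M'] -> C1=S, others downsized to S] -> [S,S,I]
Op 6: C2 write [C2 write: invalidate ['C0=S', 'C1=S'] -> C2=M] -> [I,I,M]

Answer: I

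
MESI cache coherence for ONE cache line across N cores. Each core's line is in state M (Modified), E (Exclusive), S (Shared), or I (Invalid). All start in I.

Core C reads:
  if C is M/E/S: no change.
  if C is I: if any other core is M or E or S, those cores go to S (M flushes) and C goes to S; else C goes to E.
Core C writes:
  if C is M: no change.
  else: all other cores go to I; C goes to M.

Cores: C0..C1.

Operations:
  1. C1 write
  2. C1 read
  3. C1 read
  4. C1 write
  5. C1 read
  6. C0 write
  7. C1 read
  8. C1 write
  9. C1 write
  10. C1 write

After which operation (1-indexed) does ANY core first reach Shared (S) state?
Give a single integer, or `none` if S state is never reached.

Op 1: C1 write [C1 write: invalidate none -> C1=M] -> [I,M]
Op 2: C1 read [C1 read: already in M, no change] -> [I,M]
Op 3: C1 read [C1 read: already in M, no change] -> [I,M]
Op 4: C1 write [C1 write: already M (modified), no change] -> [I,M]
Op 5: C1 read [C1 read: already in M, no change] -> [I,M]
Op 6: C0 write [C0 write: invalidate ['C1=M'] -> C0=M] -> [M,I]
Op 7: C1 read [C1 read from I: others=['C0=M'] -> C1=S, others downsized to S] -> [S,S]
  -> First S state at op 7; remaining ops need not be traced.

Answer: 7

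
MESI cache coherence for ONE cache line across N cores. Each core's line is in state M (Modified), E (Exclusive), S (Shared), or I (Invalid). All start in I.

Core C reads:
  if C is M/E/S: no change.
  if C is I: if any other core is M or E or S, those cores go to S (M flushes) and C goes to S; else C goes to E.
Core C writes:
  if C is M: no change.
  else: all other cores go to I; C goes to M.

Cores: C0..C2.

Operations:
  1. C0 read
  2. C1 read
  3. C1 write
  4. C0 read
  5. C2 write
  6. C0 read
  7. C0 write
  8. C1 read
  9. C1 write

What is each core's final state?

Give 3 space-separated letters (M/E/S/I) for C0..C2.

Op 1: C0 read [C0 read from I: no other sharers -> C0=E (exclusive)] -> [E,I,I]
Op 2: C1 read [C1 read from I: others=['C0=E'] -> C1=S, others downsized to S] -> [S,S,I]
Op 3: C1 write [C1 write: invalidate ['C0=S'] -> C1=M] -> [I,M,I]
Op 4: C0 read [C0 read from I: others=['C1=M'] -> C0=S, others downsized to S] -> [S,S,I]
Op 5: C2 write [C2 write: invalidate ['C0=S', 'C1=S'] -> C2=M] -> [I,I,M]
Op 6: C0 read [C0 read from I: others=['C2=M'] -> C0=S, others downsized to S] -> [S,I,S]
Op 7: C0 write [C0 write: invalidate ['C2=S'] -> C0=M] -> [M,I,I]
Op 8: C1 read [C1 read from I: others=['C0=M'] -> C1=S, others downsized to S] -> [S,S,I]
Op 9: C1 write [C1 write: invalidate ['C0=S'] -> C1=M] -> [I,M,I]

Answer: I M I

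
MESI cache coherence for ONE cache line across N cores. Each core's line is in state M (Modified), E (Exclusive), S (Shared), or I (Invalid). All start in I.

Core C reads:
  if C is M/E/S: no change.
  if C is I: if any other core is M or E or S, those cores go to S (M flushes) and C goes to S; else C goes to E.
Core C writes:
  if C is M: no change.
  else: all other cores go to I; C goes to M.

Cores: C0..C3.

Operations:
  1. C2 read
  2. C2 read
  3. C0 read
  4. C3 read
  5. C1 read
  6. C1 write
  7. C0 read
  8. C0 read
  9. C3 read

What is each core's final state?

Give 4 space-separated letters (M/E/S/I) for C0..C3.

Answer: S S I S

Derivation:
Op 1: C2 read [C2 read from I: no other sharers -> C2=E (exclusive)] -> [I,I,E,I]
Op 2: C2 read [C2 read: already in E, no change] -> [I,I,E,I]
Op 3: C0 read [C0 read from I: others=['C2=E'] -> C0=S, others downsized to S] -> [S,I,S,I]
Op 4: C3 read [C3 read from I: others=['C0=S', 'C2=S'] -> C3=S, others downsized to S] -> [S,I,S,S]
Op 5: C1 read [C1 read from I: others=['C0=S', 'C2=S', 'C3=S'] -> C1=S, others downsized to S] -> [S,S,S,S]
Op 6: C1 write [C1 write: invalidate ['C0=S', 'C2=S', 'C3=S'] -> C1=M] -> [I,M,I,I]
Op 7: C0 read [C0 read from I: others=['C1=M'] -> C0=S, others downsized to S] -> [S,S,I,I]
Op 8: C0 read [C0 read: already in S, no change] -> [S,S,I,I]
Op 9: C3 read [C3 read from I: others=['C0=S', 'C1=S'] -> C3=S, others downsized to S] -> [S,S,I,S]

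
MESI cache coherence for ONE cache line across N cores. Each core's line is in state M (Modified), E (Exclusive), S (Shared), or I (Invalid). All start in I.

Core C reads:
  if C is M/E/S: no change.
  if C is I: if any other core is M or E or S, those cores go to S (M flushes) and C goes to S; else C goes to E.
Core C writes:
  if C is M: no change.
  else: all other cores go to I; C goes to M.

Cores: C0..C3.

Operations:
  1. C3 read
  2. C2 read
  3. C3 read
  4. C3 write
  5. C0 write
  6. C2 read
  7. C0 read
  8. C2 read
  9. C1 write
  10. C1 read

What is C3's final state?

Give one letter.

Op 1: C3 read [C3 read from I: no other sharers -> C3=E (exclusive)] -> [I,I,I,E]
Op 2: C2 read [C2 read from I: others=['C3=E'] -> C2=S, others downsized to S] -> [I,I,S,S]
Op 3: C3 read [C3 read: already in S, no change] -> [I,I,S,S]
Op 4: C3 write [C3 write: invalidate ['C2=S'] -> C3=M] -> [I,I,I,M]
Op 5: C0 write [C0 write: invalidate ['C3=M'] -> C0=M] -> [M,I,I,I]
Op 6: C2 read [C2 read from I: others=['C0=M'] -> C2=S, others downsized to S] -> [S,I,S,I]
Op 7: C0 read [C0 read: already in S, no change] -> [S,I,S,I]
Op 8: C2 read [C2 read: already in S, no change] -> [S,I,S,I]
Op 9: C1 write [C1 write: invalidate ['C0=S', 'C2=S'] -> C1=M] -> [I,M,I,I]
Op 10: C1 read [C1 read: already in M, no change] -> [I,M,I,I]

Answer: I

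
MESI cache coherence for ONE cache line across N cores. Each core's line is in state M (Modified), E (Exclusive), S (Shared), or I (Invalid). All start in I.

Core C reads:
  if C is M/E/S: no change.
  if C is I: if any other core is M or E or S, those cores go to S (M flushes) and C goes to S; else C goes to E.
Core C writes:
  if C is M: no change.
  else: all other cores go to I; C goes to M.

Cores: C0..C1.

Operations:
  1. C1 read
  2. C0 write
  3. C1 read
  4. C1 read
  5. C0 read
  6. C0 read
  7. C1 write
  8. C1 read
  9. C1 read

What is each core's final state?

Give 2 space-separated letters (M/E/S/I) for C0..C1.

Op 1: C1 read [C1 read from I: no other sharers -> C1=E (exclusive)] -> [I,E]
Op 2: C0 write [C0 write: invalidate ['C1=E'] -> C0=M] -> [M,I]
Op 3: C1 read [C1 read from I: others=['C0=M'] -> C1=S, others downsized to S] -> [S,S]
Op 4: C1 read [C1 read: already in S, no change] -> [S,S]
Op 5: C0 read [C0 read: already in S, no change] -> [S,S]
Op 6: C0 read [C0 read: already in S, no change] -> [S,S]
Op 7: C1 write [C1 write: invalidate ['C0=S'] -> C1=M] -> [I,M]
Op 8: C1 read [C1 read: already in M, no change] -> [I,M]
Op 9: C1 read [C1 read: already in M, no change] -> [I,M]

Answer: I M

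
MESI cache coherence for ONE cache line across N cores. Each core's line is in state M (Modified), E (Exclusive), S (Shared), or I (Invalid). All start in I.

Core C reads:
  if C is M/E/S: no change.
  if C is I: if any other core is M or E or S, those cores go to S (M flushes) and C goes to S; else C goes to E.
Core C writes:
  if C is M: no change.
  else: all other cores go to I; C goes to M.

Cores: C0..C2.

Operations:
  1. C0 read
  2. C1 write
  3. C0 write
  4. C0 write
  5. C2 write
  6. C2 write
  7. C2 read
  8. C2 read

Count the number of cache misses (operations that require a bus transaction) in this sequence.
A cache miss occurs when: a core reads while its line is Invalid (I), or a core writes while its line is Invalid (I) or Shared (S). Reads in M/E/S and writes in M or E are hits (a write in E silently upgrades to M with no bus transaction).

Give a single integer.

Answer: 4

Derivation:
Op 1: C0 read [C0 read from I: no other sharers -> C0=E (exclusive)] -> [E,I,I] [MISS #1: read from I]
Op 2: C1 write [C1 write: invalidate ['C0=E'] -> C1=M] -> [I,M,I] [MISS #2: write from I]
Op 3: C0 write [C0 write: invalidate ['C1=M'] -> C0=M] -> [M,I,I] [MISS #3: write from I]
Op 4: C0 write [C0 write: already M (modified), no change] -> [M,I,I] [hit: write from M]
Op 5: C2 write [C2 write: invalidate ['C0=M'] -> C2=M] -> [I,I,M] [MISS #4: write from I]
Op 6: C2 write [C2 write: already M (modified), no change] -> [I,I,M] [hit: write from M]
Op 7: C2 read [C2 read: already in M, no change] -> [I,I,M] [hit: read from M]
Op 8: C2 read [C2 read: already in M, no change] -> [I,I,M] [hit: read from M]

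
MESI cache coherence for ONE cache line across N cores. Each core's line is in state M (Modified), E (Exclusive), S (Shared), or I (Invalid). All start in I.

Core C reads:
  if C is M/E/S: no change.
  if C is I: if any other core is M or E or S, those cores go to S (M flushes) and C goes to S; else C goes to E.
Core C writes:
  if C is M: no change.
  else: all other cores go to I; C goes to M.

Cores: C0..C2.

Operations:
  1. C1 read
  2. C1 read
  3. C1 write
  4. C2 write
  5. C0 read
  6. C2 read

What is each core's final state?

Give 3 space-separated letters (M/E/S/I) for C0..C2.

Op 1: C1 read [C1 read from I: no other sharers -> C1=E (exclusive)] -> [I,E,I]
Op 2: C1 read [C1 read: already in E, no change] -> [I,E,I]
Op 3: C1 write [C1 write: invalidate none -> C1=M] -> [I,M,I]
Op 4: C2 write [C2 write: invalidate ['C1=M'] -> C2=M] -> [I,I,M]
Op 5: C0 read [C0 read from I: others=['C2=M'] -> C0=S, others downsized to S] -> [S,I,S]
Op 6: C2 read [C2 read: already in S, no change] -> [S,I,S]

Answer: S I S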